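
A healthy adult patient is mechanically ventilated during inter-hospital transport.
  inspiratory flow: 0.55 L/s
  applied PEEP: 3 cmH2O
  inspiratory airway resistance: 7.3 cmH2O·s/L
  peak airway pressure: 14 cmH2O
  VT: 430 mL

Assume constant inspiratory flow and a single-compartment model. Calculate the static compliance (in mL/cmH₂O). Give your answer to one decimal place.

Equation of motion (constant flow): PIP = Vt/C + R·V̇ + PEEP.
Vt/C = PIP − R·V̇ − PEEP = 14 − 7.3×0.55 − 3 = 14 − 4.015 − 3 = 6.985 cmH2O.
C = Vt / 6.985 = 430 / 6.985 = 61.56 mL/cmH2O.

61.6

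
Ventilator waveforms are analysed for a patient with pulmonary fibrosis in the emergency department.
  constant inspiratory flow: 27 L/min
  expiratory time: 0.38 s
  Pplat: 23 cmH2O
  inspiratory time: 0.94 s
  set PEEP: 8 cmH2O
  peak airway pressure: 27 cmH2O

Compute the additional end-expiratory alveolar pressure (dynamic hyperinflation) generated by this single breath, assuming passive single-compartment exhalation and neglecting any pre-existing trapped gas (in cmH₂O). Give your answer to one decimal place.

3.3

Flow: 27 L/min ÷ 60 = 0.45 L/s.
Vt = flow × Ti = 0.45 L/s × 0.94 s × 1000 mL/L = 423.0 mL.
R = (PIP − Pplat)/V̇ = (27 − 23) / 0.45 = 4.0/0.45 = 8.889 cmH2O·s/L.
C = Vt/(Pplat − PEEP) = 423.0 / (23 − 8) = 423.0/15.0 = 28.2 mL/cmH2O.
τ = R × C = 8.889 × 0.0282 L/cmH2O = 0.2507 s.
Fraction remaining = e^(−Te/τ) = e^(−0.38/0.2507) = 0.2196; trapped volume = 423.0 × 0.2196 = 92.891 mL.
Additional alveolar pressure from trapping ≈ V_trapped / C = 92.891 / 28.2 = 3.294 cmH2O.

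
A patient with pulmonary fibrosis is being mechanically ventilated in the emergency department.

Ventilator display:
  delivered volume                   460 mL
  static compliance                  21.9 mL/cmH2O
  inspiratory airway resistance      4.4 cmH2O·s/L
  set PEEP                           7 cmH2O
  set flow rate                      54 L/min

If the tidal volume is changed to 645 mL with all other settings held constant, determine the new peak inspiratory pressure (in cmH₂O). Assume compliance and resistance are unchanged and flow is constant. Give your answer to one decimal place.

40.4

Flow: 54 L/min ÷ 60 = 0.9 L/s.
PIP = Vt/C + R·V̇ + PEEP (constant-flow equation of motion).
Only the elastic term changes: ΔPIP = ΔVt / C = (645 − 460) / 21.9 = 8.447 cmH2O.
Original PIP = 460/21.9 + 4.4×0.9 + 7 = 31.965 cmH2O; new PIP = 31.965 + (8.447) = 40.412 cmH2O.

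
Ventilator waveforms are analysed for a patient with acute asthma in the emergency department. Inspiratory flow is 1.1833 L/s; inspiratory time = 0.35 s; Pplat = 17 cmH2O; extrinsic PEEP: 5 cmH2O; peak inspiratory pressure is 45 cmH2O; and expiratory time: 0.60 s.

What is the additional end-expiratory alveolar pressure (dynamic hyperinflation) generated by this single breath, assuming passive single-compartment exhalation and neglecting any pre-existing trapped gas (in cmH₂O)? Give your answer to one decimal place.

Vt = flow × Ti = 1.1833 L/s × 0.35 s × 1000 mL/L = 414.16 mL.
R = (PIP − Pplat)/V̇ = (45 − 17) / 1.1833 = 28.0/1.1833 = 23.663 cmH2O·s/L.
C = Vt/(Pplat − PEEP) = 414.16 / (17 − 5) = 414.16/12.0 = 34.513 mL/cmH2O.
τ = R × C = 23.663 × 0.03451 L/cmH2O = 0.8166 s.
Fraction remaining = e^(−Te/τ) = e^(−0.60/0.8166) = 0.4796; trapped volume = 414.16 × 0.4796 = 198.63 mL.
Additional alveolar pressure from trapping ≈ V_trapped / C = 198.63 / 34.513 = 5.755 cmH2O.

5.8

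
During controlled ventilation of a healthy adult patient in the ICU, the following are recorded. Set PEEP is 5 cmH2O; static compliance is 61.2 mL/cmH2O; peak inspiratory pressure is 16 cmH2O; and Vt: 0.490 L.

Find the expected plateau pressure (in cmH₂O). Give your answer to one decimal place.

Pplat = PEEP + Vt / Cstat = 5 + 490 / 61.2 = 5 + 8.007 = 13.007 cmH2O.

13.0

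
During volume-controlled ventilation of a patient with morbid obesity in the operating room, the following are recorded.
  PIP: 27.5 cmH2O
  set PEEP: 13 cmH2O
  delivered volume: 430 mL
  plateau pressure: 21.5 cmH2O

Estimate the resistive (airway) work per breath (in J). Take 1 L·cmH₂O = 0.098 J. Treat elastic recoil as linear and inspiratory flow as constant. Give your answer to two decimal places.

With constant inspiratory flow the resistive pressure is constant at PIP − Pplat = 27.5 − 21.5 = 6.0 cmH2O, so resistive work = 6.0 × 0.430 = 2.58 L·cmH2O.
× 0.098 J/(L·cmH2O) → 0.2528 J.

0.25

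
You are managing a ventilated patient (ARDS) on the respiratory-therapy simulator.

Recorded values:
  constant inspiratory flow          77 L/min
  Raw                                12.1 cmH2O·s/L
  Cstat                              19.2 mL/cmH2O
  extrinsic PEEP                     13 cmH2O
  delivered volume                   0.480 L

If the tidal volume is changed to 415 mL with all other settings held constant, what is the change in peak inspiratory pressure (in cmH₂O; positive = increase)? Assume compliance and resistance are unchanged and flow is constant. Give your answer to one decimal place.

-3.4

PIP = Vt/C + R·V̇ + PEEP (constant-flow equation of motion).
Only the elastic term changes: ΔPIP = ΔVt / C = (415 − 480) / 19.2 = -3.385 cmH2O.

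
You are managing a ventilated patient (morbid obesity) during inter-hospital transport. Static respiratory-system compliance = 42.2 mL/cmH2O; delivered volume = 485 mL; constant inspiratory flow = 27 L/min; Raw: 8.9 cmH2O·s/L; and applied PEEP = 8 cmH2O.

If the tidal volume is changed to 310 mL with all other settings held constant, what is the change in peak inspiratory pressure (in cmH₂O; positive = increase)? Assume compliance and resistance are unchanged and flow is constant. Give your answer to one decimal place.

PIP = Vt/C + R·V̇ + PEEP (constant-flow equation of motion).
Only the elastic term changes: ΔPIP = ΔVt / C = (310 − 485) / 42.2 = -4.147 cmH2O.

-4.1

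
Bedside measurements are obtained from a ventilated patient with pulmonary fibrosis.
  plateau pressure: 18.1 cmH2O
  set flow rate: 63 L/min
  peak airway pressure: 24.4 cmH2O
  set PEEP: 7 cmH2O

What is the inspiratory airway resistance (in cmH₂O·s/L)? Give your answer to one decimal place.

Flow: 63 L/min ÷ 60 = 1.05 L/s.
Raw = (PIP − Pplat) / flow = (24.4 − 18.1) / 1.05 = 6.3 / 1.05 = 6.0 cmH2O·s/L.

6.0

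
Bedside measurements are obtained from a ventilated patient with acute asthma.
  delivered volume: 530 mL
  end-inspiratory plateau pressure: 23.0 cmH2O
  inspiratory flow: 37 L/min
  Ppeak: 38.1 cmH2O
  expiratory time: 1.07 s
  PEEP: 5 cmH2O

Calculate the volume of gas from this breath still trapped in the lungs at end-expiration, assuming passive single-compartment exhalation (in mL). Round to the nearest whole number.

120

Flow: 37 L/min ÷ 60 = 0.6167 L/s.
R = (PIP − Pplat)/V̇ = (38.1 − 23.0) / 0.6167 = 15.1/0.6167 = 24.485 cmH2O·s/L.
C = Vt/(Pplat − PEEP) = 530.0 / (23.0 − 5) = 530.0/18.0 = 29.444 mL/cmH2O.
τ = R × C = 24.485 × 0.02944 L/cmH2O = 0.7208 s.
Fraction remaining = e^(−Te/τ) = e^(−1.07/0.7208) = 0.2266.
Trapped volume = 530.0 × 0.2266 = 120.1 mL.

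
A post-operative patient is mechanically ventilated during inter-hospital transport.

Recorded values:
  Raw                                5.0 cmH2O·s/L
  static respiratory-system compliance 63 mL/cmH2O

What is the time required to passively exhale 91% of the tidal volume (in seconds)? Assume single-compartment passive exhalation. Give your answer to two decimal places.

τ = R × C = 5.0 × 63 mL/cmH2O = 5.0 × 0.063 L/cmH2O = 0.315 s.
Exhaled fraction f = 1 − e^(−t/τ) → t = −τ·ln(1 − f) = −0.315·ln(0.09) = 0.7585 s.

0.76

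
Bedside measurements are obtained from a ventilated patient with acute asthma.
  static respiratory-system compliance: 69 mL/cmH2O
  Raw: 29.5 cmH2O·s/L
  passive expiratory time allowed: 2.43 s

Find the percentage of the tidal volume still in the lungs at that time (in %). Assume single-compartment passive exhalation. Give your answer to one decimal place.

τ = R × C = 29.5 × 69 mL/cmH2O = 29.5 × 0.069 L/cmH2O = 2.036 s.
Passive exhalation: V(t)/V₀ = e^(−t/τ) = e^(−2.43/2.036) = 0.3032.
Fraction remaining = 0.3032 → 30.32%.

30.3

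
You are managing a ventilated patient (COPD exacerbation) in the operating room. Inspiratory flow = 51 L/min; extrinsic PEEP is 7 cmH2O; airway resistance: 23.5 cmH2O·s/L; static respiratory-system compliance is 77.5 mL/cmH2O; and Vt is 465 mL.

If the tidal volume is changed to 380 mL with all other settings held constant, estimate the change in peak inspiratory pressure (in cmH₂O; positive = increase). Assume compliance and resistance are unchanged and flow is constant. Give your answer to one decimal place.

PIP = Vt/C + R·V̇ + PEEP (constant-flow equation of motion).
Only the elastic term changes: ΔPIP = ΔVt / C = (380 − 465) / 77.5 = -1.097 cmH2O.

-1.1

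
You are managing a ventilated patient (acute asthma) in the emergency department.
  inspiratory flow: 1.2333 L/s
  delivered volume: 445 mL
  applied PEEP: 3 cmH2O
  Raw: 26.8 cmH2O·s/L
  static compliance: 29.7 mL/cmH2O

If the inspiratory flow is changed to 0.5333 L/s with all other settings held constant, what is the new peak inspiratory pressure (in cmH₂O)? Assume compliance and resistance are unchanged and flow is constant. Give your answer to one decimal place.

32.3

PIP = Vt/C + R·V̇ + PEEP (constant-flow equation of motion).
Only the resistive term changes: ΔPIP = R × ΔV̇ = 26.8 × (0.5333 − 1.2333) = 26.8 × -0.7 = -18.76 cmH2O.
Original PIP = 445/29.7 + 26.8×1.2333 + 3 = 51.036 cmH2O; new PIP = 51.036 + (-18.76) = 32.276 cmH2O.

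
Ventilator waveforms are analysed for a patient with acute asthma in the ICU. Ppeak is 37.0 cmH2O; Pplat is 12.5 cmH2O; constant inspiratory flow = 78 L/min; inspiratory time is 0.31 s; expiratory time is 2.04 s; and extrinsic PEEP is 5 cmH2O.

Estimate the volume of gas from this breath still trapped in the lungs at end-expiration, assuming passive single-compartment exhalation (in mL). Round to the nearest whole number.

54

Flow: 78 L/min ÷ 60 = 1.3 L/s.
Vt = flow × Ti = 1.3 L/s × 0.31 s × 1000 mL/L = 403.0 mL.
R = (PIP − Pplat)/V̇ = (37.0 − 12.5) / 1.3 = 24.5/1.3 = 18.846 cmH2O·s/L.
C = Vt/(Pplat − PEEP) = 403.0 / (12.5 − 5) = 403.0/7.5 = 53.733 mL/cmH2O.
τ = R × C = 18.846 × 0.05373 L/cmH2O = 1.013 s.
Fraction remaining = e^(−Te/τ) = e^(−2.04/1.013) = 0.1335.
Trapped volume = 403.0 × 0.1335 = 53.801 mL.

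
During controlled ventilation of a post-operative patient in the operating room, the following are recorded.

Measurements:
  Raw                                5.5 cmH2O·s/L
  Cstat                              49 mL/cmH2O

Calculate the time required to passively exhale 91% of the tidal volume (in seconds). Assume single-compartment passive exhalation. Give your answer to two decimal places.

0.65

τ = R × C = 5.5 × 49 mL/cmH2O = 5.5 × 0.049 L/cmH2O = 0.2695 s.
Exhaled fraction f = 1 − e^(−t/τ) → t = −τ·ln(1 − f) = −0.2695·ln(0.09) = 0.6489 s.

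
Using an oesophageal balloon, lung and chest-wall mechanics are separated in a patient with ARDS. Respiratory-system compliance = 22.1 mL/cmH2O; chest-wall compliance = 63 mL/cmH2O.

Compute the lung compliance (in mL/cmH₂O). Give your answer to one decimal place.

1/CL = 1/Crs − 1/Ccw.
1/CL = 1/22.1 − 1/63 = 0.02938.
CL = 34.037 mL/cmH2O.

34.0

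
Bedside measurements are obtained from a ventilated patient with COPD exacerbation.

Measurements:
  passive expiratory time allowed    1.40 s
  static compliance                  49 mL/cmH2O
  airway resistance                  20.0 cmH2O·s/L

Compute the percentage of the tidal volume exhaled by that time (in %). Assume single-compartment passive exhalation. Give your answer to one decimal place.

76.0

τ = R × C = 20.0 × 49 mL/cmH2O = 20.0 × 0.049 L/cmH2O = 0.98 s.
Passive exhalation: V(t)/V₀ = e^(−t/τ) = e^(−1.40/0.98) = 0.2397.
Fraction exhaled = 1 − 0.2397 = 0.7603 → 76.03%.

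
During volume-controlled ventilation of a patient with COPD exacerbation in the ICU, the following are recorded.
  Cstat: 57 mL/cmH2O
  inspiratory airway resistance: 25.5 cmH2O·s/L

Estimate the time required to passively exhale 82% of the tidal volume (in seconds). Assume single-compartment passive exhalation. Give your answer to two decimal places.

2.49

τ = R × C = 25.5 × 57 mL/cmH2O = 25.5 × 0.057 L/cmH2O = 1.454 s.
Exhaled fraction f = 1 − e^(−t/τ) → t = −τ·ln(1 − f) = −1.454·ln(0.18) = 2.493 s.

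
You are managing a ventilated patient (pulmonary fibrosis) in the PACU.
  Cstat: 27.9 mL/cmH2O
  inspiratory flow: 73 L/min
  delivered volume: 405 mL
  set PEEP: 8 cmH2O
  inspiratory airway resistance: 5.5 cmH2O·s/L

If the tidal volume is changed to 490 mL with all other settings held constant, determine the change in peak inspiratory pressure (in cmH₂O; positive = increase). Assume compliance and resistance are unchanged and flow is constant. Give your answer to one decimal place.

PIP = Vt/C + R·V̇ + PEEP (constant-flow equation of motion).
Only the elastic term changes: ΔPIP = ΔVt / C = (490 − 405) / 27.9 = 3.047 cmH2O.

3.0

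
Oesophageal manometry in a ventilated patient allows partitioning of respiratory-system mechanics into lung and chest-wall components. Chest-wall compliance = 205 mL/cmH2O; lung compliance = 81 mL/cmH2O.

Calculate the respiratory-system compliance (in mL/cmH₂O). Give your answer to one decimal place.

58.1

Lung and chest wall are elastances in series: 1/Crs = 1/CL + 1/Ccw.
1/Crs = 1/81 + 1/205 = 0.01722.
Crs = 58.072 mL/cmH2O.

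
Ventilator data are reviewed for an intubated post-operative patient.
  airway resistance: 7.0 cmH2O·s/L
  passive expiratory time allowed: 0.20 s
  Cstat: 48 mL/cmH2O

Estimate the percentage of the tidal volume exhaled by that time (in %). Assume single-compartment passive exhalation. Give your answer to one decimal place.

τ = R × C = 7.0 × 48 mL/cmH2O = 7.0 × 0.048 L/cmH2O = 0.336 s.
Passive exhalation: V(t)/V₀ = e^(−t/τ) = e^(−0.20/0.336) = 0.5514.
Fraction exhaled = 1 − 0.5514 = 0.4486 → 44.86%.

44.9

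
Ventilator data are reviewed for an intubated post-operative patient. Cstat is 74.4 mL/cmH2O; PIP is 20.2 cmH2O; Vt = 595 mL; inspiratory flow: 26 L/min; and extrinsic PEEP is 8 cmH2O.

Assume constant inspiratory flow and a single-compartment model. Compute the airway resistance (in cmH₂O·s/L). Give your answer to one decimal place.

Flow: 26 L/min ÷ 60 = 0.4333 L/s.
Equation of motion (constant flow): PIP = Vt/C + R·V̇ + PEEP.
R·V̇ = PIP − Vt/C − PEEP = 20.2 − 595/74.4 − 8 = 20.2 − 7.997 − 8 = 4.203 cmH2O.
R = 4.203 / 0.4333 = 9.7 cmH2O·s/L.

9.7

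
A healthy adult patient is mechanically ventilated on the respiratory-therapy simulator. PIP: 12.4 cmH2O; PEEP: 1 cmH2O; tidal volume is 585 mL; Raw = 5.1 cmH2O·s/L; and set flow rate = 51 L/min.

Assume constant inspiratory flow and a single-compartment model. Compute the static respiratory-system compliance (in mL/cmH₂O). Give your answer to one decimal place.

Flow: 51 L/min ÷ 60 = 0.85 L/s.
Equation of motion (constant flow): PIP = Vt/C + R·V̇ + PEEP.
Vt/C = PIP − R·V̇ − PEEP = 12.4 − 5.1×0.85 − 1 = 12.4 − 4.335 − 1 = 7.065 cmH2O.
C = Vt / 7.065 = 585 / 7.065 = 82.803 mL/cmH2O.

82.8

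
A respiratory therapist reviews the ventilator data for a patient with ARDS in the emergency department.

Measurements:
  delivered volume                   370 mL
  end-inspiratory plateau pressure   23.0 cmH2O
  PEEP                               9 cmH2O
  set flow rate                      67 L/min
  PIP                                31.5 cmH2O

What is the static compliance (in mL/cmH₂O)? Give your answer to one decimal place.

26.4

Cstat = Vt / (Pplat − PEEP) = 370 / (23.0 − 9) = 370 / 14.0 = 26.429 mL/cmH2O.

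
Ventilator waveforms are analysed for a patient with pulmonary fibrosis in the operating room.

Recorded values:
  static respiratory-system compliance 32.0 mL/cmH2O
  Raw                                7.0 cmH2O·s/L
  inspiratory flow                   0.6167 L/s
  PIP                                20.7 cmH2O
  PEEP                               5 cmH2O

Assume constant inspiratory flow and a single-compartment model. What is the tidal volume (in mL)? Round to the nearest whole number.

Equation of motion (constant flow): PIP = Vt/C + R·V̇ + PEEP.
Vt/C = PIP − R·V̇ − PEEP = 20.7 − 4.317 − 5 = 11.383 cmH2O.
Vt = C × 11.383 = 32.0 × 11.383 = 364.26 mL.

364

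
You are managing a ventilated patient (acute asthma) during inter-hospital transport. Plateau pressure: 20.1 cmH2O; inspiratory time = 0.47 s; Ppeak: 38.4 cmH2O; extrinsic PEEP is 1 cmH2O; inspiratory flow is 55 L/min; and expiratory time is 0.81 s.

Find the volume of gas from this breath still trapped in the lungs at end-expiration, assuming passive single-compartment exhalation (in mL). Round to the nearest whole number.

71

Flow: 55 L/min ÷ 60 = 0.9167 L/s.
Vt = flow × Ti = 0.9167 L/s × 0.47 s × 1000 mL/L = 430.85 mL.
R = (PIP − Pplat)/V̇ = (38.4 − 20.1) / 0.9167 = 18.3/0.9167 = 19.963 cmH2O·s/L.
C = Vt/(Pplat − PEEP) = 430.85 / (20.1 − 1) = 430.85/19.1 = 22.558 mL/cmH2O.
τ = R × C = 19.963 × 0.02256 L/cmH2O = 0.4504 s.
Fraction remaining = e^(−Te/τ) = e^(−0.81/0.4504) = 0.1656.
Trapped volume = 430.85 × 0.1656 = 71.349 mL.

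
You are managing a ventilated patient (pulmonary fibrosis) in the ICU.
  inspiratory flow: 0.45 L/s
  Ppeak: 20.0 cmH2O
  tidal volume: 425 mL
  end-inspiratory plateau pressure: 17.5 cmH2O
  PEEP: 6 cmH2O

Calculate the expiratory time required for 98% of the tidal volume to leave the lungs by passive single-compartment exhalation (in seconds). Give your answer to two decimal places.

0.80

R = (PIP − Pplat)/V̇ = (20.0 − 17.5) / 0.45 = 2.5/0.45 = 5.556 cmH2O·s/L.
C = Vt/(Pplat − PEEP) = 425.0 / (17.5 − 6) = 425.0/11.5 = 36.957 mL/cmH2O.
τ = R × C = 5.556 × 0.03696 L/cmH2O = 0.2053 s.
t = −τ·ln(1 − 0.98) = −0.2053·ln(0.02) = 0.8031 s.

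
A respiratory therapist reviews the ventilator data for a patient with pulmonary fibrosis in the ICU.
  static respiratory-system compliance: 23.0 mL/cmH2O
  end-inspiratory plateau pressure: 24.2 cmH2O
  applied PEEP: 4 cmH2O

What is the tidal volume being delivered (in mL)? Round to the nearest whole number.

Vt = Cstat × (Pplat − PEEP) = 23.0 × (24.2 − 4) = 23.0 × 20.2 = 464.6 mL.

465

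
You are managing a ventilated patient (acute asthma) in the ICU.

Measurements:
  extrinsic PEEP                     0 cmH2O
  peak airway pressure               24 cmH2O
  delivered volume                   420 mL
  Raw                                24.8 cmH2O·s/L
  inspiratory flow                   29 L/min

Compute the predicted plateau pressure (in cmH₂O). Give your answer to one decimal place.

12.0

Flow: 29 L/min ÷ 60 = 0.4833 L/s.
Pplat = PIP − Raw × flow = 24 − 24.8 × 0.4833 = 24 − 11.986 = 12.014 cmH2O.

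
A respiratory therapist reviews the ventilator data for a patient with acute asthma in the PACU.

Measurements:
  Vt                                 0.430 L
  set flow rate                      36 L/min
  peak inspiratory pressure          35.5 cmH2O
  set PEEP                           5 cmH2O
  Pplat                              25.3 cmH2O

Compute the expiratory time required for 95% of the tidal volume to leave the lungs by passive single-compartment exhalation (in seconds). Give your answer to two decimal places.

Flow: 36 L/min ÷ 60 = 0.6 L/s.
R = (PIP − Pplat)/V̇ = (35.5 − 25.3) / 0.6 = 10.2/0.6 = 17.0 cmH2O·s/L.
C = Vt/(Pplat − PEEP) = 430.0 / (25.3 − 5) = 430.0/20.3 = 21.182 mL/cmH2O.
τ = R × C = 17.0 × 0.02118 L/cmH2O = 0.3601 s.
t = −τ·ln(1 − 0.95) = −0.3601·ln(0.05) = 1.079 s.

1.08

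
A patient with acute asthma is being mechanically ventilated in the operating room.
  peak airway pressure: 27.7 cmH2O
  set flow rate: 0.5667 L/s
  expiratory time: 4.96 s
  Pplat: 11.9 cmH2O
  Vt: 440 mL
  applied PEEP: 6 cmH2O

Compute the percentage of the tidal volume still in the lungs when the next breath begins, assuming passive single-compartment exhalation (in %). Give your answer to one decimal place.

9.2

R = (PIP − Pplat)/V̇ = (27.7 − 11.9) / 0.5667 = 15.8/0.5667 = 27.881 cmH2O·s/L.
C = Vt/(Pplat − PEEP) = 440.0 / (11.9 − 6) = 440.0/5.9 = 74.576 mL/cmH2O.
τ = R × C = 27.881 × 0.07458 L/cmH2O = 2.079 s.
Fraction remaining at end-expiration = e^(−Te/τ) = e^(−4.96/2.079) = 0.09202 → 9.202%.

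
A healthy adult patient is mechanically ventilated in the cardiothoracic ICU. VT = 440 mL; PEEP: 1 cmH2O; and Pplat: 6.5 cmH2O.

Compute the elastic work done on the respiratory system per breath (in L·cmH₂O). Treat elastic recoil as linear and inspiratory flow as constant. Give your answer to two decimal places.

1.21

Elastic work ≈ ½ × (Pplat − PEEP) × Vt = 0.5 × (6.5 − 1) × 0.440 L = 0.5 × 5.5 × 0.440 = 1.21 L·cmH2O.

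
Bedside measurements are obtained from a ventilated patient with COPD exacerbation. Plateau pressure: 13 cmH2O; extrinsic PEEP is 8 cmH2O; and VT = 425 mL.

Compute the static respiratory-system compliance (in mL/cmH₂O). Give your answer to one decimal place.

Cstat = Vt / (Pplat − PEEP) = 425 / (13 − 8) = 425 / 5.0 = 85.0 mL/cmH2O.

85.0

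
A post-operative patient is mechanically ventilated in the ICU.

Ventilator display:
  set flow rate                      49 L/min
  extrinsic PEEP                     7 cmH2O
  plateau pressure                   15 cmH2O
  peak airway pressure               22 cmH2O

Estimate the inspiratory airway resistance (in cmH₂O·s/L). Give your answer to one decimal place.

Flow: 49 L/min ÷ 60 = 0.8167 L/s.
Raw = (PIP − Pplat) / flow = (22 − 15) / 0.8167 = 7.0 / 0.8167 = 8.571 cmH2O·s/L.

8.6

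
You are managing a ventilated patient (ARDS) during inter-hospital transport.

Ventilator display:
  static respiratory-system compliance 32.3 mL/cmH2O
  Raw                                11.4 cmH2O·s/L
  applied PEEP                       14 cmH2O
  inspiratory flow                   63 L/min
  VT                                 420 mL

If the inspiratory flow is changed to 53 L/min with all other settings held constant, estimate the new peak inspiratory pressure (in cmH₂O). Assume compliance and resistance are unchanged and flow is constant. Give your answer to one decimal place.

37.1

Flow: 63 L/min ÷ 60 = 1.05 L/s.
New flow: 53 L/min ÷ 60 = 0.8833 L/s.
PIP = Vt/C + R·V̇ + PEEP (constant-flow equation of motion).
Only the resistive term changes: ΔPIP = R × ΔV̇ = 11.4 × (0.8833 − 1.05) = 11.4 × -0.1667 = -1.9 cmH2O.
Original PIP = 420/32.3 + 11.4×1.05 + 14 = 38.973 cmH2O; new PIP = 38.973 + (-1.9) = 37.073 cmH2O.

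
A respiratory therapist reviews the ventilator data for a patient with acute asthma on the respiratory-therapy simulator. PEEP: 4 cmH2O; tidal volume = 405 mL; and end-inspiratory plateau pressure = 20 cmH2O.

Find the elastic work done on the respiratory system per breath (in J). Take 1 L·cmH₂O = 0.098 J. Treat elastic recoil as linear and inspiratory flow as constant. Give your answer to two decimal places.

0.32

Elastic work ≈ ½ × (Pplat − PEEP) × Vt = 0.5 × (20 − 4) × 0.405 L = 0.5 × 16.0 × 0.405 = 3.24 L·cmH2O.
× 0.098 J/(L·cmH2O) → 0.3175 J.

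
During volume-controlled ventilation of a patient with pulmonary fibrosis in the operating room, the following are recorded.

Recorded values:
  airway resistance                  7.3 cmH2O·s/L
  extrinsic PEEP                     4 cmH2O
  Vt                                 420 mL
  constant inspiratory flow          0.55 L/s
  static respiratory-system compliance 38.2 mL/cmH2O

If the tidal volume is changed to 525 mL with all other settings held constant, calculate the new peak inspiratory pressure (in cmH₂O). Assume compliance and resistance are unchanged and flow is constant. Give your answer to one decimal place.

PIP = Vt/C + R·V̇ + PEEP (constant-flow equation of motion).
Only the elastic term changes: ΔPIP = ΔVt / C = (525 − 420) / 38.2 = 2.749 cmH2O.
Original PIP = 420/38.2 + 7.3×0.55 + 4 = 19.01 cmH2O; new PIP = 19.01 + (2.749) = 21.759 cmH2O.

21.8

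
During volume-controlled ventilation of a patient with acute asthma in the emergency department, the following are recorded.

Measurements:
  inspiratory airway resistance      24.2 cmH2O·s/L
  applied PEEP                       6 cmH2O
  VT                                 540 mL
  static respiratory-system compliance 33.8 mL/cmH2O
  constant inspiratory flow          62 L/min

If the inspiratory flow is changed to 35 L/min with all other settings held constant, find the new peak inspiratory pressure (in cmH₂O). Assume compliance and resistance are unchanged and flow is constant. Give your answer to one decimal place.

Flow: 62 L/min ÷ 60 = 1.0333 L/s.
New flow: 35 L/min ÷ 60 = 0.5833 L/s.
PIP = Vt/C + R·V̇ + PEEP (constant-flow equation of motion).
Only the resistive term changes: ΔPIP = R × ΔV̇ = 24.2 × (0.5833 − 1.0333) = 24.2 × -0.45 = -10.89 cmH2O.
Original PIP = 540/33.8 + 24.2×1.0333 + 6 = 46.982 cmH2O; new PIP = 46.982 + (-10.89) = 36.092 cmH2O.

36.1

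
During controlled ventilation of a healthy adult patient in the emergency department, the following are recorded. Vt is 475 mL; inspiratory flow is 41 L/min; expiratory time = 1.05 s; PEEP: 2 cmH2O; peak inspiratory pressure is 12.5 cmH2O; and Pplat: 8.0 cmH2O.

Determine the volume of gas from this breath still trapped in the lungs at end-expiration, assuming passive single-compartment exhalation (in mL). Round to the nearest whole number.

63

Flow: 41 L/min ÷ 60 = 0.6833 L/s.
R = (PIP − Pplat)/V̇ = (12.5 − 8.0) / 0.6833 = 4.5/0.6833 = 6.586 cmH2O·s/L.
C = Vt/(Pplat − PEEP) = 475.0 / (8.0 − 2) = 475.0/6.0 = 79.167 mL/cmH2O.
τ = R × C = 6.586 × 0.07917 L/cmH2O = 0.5214 s.
Fraction remaining = e^(−Te/τ) = e^(−1.05/0.5214) = 0.1335.
Trapped volume = 475.0 × 0.1335 = 63.413 mL.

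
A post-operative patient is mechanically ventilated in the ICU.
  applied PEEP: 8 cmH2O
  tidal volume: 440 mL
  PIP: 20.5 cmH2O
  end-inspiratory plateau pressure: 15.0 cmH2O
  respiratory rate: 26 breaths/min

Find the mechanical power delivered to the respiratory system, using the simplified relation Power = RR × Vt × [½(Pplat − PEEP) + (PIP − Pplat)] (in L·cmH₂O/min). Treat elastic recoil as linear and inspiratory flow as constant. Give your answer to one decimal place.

103.0

Per-breath work = Vt × [½(Pplat−PEEP) + (PIP−Pplat)] = 0.440 × [0.5×7.0 + 5.5] = 0.440 × 9.0 = 3.96 L·cmH2O.
Power = 26 × 3.96 = 102.96 L·cmH2O/min.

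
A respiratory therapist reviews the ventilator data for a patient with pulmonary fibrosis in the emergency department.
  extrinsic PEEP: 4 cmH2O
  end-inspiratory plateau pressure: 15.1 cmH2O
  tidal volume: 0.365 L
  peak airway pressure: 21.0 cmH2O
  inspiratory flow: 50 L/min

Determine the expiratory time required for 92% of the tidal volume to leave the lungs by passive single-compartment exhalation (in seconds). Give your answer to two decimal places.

0.59

Flow: 50 L/min ÷ 60 = 0.8333 L/s.
R = (PIP − Pplat)/V̇ = (21.0 − 15.1) / 0.8333 = 5.9/0.8333 = 7.08 cmH2O·s/L.
C = Vt/(Pplat − PEEP) = 365.0 / (15.1 − 4) = 365.0/11.1 = 32.883 mL/cmH2O.
τ = R × C = 7.08 × 0.03288 L/cmH2O = 0.2328 s.
t = −τ·ln(1 − 0.92) = −0.2328·ln(0.08) = 0.588 s.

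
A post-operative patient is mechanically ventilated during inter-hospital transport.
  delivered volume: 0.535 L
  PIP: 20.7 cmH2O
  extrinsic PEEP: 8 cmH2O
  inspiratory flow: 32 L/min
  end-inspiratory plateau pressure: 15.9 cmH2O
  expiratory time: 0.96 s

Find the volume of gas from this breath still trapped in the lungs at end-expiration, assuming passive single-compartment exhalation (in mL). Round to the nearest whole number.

Flow: 32 L/min ÷ 60 = 0.5333 L/s.
R = (PIP − Pplat)/V̇ = (20.7 − 15.9) / 0.5333 = 4.8/0.5333 = 9.001 cmH2O·s/L.
C = Vt/(Pplat − PEEP) = 535.0 / (15.9 − 8) = 535.0/7.9 = 67.722 mL/cmH2O.
τ = R × C = 9.001 × 0.06772 L/cmH2O = 0.6095 s.
Fraction remaining = e^(−Te/τ) = e^(−0.96/0.6095) = 0.207.
Trapped volume = 535.0 × 0.207 = 110.75 mL.

111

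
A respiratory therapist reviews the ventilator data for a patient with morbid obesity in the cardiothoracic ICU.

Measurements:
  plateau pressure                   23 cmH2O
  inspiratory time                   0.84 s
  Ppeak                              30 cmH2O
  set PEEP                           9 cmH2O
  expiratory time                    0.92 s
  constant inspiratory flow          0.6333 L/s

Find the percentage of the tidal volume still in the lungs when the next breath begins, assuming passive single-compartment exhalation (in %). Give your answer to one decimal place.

11.2

Vt = flow × Ti = 0.6333 L/s × 0.84 s × 1000 mL/L = 531.97 mL.
R = (PIP − Pplat)/V̇ = (30 − 23) / 0.6333 = 7.0/0.6333 = 11.053 cmH2O·s/L.
C = Vt/(Pplat − PEEP) = 531.97 / (23 − 9) = 531.97/14.0 = 37.998 mL/cmH2O.
τ = R × C = 11.053 × 0.038 L/cmH2O = 0.42 s.
Fraction remaining at end-expiration = e^(−Te/τ) = e^(−0.92/0.42) = 0.1119 → 11.19%.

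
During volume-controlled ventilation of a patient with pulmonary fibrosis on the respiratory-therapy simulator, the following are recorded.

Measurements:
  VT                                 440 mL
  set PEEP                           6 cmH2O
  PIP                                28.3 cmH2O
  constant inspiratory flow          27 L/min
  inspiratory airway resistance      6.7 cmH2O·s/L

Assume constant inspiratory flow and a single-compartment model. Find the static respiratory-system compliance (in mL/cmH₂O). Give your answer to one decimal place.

Flow: 27 L/min ÷ 60 = 0.45 L/s.
Equation of motion (constant flow): PIP = Vt/C + R·V̇ + PEEP.
Vt/C = PIP − R·V̇ − PEEP = 28.3 − 6.7×0.45 − 6 = 28.3 − 3.015 − 6 = 19.285 cmH2O.
C = Vt / 19.285 = 440 / 19.285 = 22.816 mL/cmH2O.

22.8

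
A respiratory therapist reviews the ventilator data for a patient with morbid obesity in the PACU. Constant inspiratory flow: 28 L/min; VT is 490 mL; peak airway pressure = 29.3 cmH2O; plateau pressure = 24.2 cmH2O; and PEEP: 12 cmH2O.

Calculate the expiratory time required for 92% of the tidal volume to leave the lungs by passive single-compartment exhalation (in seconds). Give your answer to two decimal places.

1.11

Flow: 28 L/min ÷ 60 = 0.4667 L/s.
R = (PIP − Pplat)/V̇ = (29.3 − 24.2) / 0.4667 = 5.1/0.4667 = 10.928 cmH2O·s/L.
C = Vt/(Pplat − PEEP) = 490.0 / (24.2 − 12) = 490.0/12.2 = 40.164 mL/cmH2O.
τ = R × C = 10.928 × 0.04016 L/cmH2O = 0.4389 s.
t = −τ·ln(1 − 0.92) = −0.4389·ln(0.08) = 1.109 s.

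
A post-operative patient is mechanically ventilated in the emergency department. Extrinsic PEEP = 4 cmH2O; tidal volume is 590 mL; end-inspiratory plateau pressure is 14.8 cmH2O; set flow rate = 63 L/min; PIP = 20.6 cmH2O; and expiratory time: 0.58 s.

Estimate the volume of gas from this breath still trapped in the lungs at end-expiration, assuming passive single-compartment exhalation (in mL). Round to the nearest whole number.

86

Flow: 63 L/min ÷ 60 = 1.05 L/s.
R = (PIP − Pplat)/V̇ = (20.6 − 14.8) / 1.05 = 5.8/1.05 = 5.524 cmH2O·s/L.
C = Vt/(Pplat − PEEP) = 590.0 / (14.8 − 4) = 590.0/10.8 = 54.63 mL/cmH2O.
τ = R × C = 5.524 × 0.05463 L/cmH2O = 0.3018 s.
Fraction remaining = e^(−Te/τ) = e^(−0.58/0.3018) = 0.1463.
Trapped volume = 590.0 × 0.1463 = 86.317 mL.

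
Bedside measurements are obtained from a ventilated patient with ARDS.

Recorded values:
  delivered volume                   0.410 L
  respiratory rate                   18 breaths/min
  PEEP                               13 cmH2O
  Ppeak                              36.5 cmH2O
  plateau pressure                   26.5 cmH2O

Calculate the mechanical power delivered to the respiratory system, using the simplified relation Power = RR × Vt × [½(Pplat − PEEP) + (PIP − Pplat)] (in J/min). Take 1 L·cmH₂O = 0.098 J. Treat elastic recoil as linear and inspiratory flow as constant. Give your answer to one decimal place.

12.1

Per-breath work = Vt × [½(Pplat−PEEP) + (PIP−Pplat)] = 0.410 × [0.5×13.5 + 10.0] = 0.410 × 16.75 = 6.868 L·cmH2O.
Power = 18 × 6.868 = 123.62 L·cmH2O/min.
× 0.098 J/(L·cmH2O) → 12.115 J/min.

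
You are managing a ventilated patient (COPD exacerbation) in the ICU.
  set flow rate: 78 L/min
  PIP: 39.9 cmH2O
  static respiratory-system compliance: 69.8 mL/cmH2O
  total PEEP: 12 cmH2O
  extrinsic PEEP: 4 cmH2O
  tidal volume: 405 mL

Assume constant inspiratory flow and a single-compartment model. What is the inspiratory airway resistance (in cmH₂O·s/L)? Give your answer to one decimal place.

17.0

Flow: 78 L/min ÷ 60 = 1.3 L/s.
Total PEEP = 12 cmH2O (set 4 + intrinsic 8); this is the baseline alveolar pressure.
Equation of motion (constant flow): PIP = Vt/C + R·V̇ + PEEP.
R·V̇ = PIP − Vt/C − PEEP = 39.9 − 405/69.8 − 12 = 39.9 − 5.802 − 12 = 22.098 cmH2O.
R = 22.098 / 1.3 = 16.998 cmH2O·s/L.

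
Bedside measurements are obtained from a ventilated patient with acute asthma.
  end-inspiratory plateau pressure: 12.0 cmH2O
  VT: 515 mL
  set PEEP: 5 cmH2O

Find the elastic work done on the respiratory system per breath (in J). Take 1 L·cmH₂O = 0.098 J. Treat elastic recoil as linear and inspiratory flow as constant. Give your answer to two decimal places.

Elastic work ≈ ½ × (Pplat − PEEP) × Vt = 0.5 × (12.0 − 5) × 0.515 L = 0.5 × 7.0 × 0.515 = 1.803 L·cmH2O.
× 0.098 J/(L·cmH2O) → 0.1767 J.

0.18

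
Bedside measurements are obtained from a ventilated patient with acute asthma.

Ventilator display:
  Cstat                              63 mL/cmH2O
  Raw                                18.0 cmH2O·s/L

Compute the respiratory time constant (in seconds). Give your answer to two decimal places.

1.13

τ = R × C = 18.0 × 63 mL/cmH2O = 18.0 × 0.063 L/cmH2O = 1.134 s.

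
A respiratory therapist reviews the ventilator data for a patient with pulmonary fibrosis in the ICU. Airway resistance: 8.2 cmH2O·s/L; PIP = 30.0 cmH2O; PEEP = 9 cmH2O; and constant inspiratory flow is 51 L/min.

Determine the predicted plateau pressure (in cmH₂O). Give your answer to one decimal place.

23.0

Flow: 51 L/min ÷ 60 = 0.85 L/s.
Pplat = PIP − Raw × flow = 30.0 − 8.2 × 0.85 = 30.0 − 6.97 = 23.03 cmH2O.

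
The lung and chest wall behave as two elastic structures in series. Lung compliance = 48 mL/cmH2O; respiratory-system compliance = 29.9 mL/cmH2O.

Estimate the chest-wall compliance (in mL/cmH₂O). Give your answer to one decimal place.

79.3

1/Ccw = 1/Crs − 1/CL.
1/Ccw = 1/29.9 − 1/48 = 0.01261.
Ccw = 79.302 mL/cmH2O.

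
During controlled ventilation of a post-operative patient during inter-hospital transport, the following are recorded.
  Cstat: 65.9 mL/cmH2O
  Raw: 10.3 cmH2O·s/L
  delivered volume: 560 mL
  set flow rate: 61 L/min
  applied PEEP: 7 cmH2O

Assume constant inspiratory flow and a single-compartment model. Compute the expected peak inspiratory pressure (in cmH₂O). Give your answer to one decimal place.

Flow: 61 L/min ÷ 60 = 1.0167 L/s.
Equation of motion (constant flow): PIP = Vt/C + R·V̇ + PEEP.
PIP = 560/65.9 + 10.3×1.0167 + 7 = 8.498 + 10.472 + 7 = 25.97 cmH2O.

26.0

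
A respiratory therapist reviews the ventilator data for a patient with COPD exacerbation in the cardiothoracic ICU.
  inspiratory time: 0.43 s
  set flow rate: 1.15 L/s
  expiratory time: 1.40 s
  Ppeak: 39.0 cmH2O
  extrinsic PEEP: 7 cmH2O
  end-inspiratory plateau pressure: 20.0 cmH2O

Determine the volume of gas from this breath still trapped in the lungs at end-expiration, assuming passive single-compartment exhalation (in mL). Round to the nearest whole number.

Vt = flow × Ti = 1.15 L/s × 0.43 s × 1000 mL/L = 494.5 mL.
R = (PIP − Pplat)/V̇ = (39.0 − 20.0) / 1.15 = 19.0/1.15 = 16.522 cmH2O·s/L.
C = Vt/(Pplat − PEEP) = 494.5 / (20.0 − 7) = 494.5/13.0 = 38.038 mL/cmH2O.
τ = R × C = 16.522 × 0.03804 L/cmH2O = 0.6285 s.
Fraction remaining = e^(−Te/τ) = e^(−1.40/0.6285) = 0.1078.
Trapped volume = 494.5 × 0.1078 = 53.307 mL.

53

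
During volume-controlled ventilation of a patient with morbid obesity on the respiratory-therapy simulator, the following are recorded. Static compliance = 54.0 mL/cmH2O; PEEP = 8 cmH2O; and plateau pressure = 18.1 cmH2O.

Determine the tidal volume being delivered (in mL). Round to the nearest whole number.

545

Vt = Cstat × (Pplat − PEEP) = 54.0 × (18.1 − 8) = 54.0 × 10.1 = 545.4 mL.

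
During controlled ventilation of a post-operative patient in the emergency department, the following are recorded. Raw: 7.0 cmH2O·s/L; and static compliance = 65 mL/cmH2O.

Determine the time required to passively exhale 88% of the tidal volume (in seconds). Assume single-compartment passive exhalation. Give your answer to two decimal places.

0.96

τ = R × C = 7.0 × 65 mL/cmH2O = 7.0 × 0.065 L/cmH2O = 0.455 s.
Exhaled fraction f = 1 − e^(−t/τ) → t = −τ·ln(1 − f) = −0.455·ln(0.12) = 0.9647 s.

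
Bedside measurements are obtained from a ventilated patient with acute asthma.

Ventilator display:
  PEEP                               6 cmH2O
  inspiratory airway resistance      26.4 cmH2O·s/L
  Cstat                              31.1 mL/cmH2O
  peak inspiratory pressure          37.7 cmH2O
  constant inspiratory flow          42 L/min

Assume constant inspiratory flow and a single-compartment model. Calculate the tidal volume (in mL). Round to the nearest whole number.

411

Flow: 42 L/min ÷ 60 = 0.7 L/s.
Equation of motion (constant flow): PIP = Vt/C + R·V̇ + PEEP.
Vt/C = PIP − R·V̇ − PEEP = 37.7 − 18.48 − 6 = 13.22 cmH2O.
Vt = C × 13.22 = 31.1 × 13.22 = 411.14 mL.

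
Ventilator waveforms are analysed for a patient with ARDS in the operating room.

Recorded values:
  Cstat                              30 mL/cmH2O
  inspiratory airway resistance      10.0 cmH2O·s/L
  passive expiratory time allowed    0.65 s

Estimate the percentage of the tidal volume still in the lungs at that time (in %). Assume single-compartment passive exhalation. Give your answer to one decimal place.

11.5

τ = R × C = 10.0 × 30 mL/cmH2O = 10.0 × 0.030 L/cmH2O = 0.3 s.
Passive exhalation: V(t)/V₀ = e^(−t/τ) = e^(−0.65/0.3) = 0.1146.
Fraction remaining = 0.1146 → 11.46%.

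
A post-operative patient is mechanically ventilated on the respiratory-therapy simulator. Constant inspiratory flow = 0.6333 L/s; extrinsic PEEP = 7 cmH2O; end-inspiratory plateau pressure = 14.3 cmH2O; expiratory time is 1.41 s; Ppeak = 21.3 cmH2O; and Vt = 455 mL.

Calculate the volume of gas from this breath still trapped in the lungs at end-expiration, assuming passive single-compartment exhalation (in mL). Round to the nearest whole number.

R = (PIP − Pplat)/V̇ = (21.3 − 14.3) / 0.6333 = 7.0/0.6333 = 11.053 cmH2O·s/L.
C = Vt/(Pplat − PEEP) = 455.0 / (14.3 − 7) = 455.0/7.3 = 62.329 mL/cmH2O.
τ = R × C = 11.053 × 0.06233 L/cmH2O = 0.6889 s.
Fraction remaining = e^(−Te/τ) = e^(−1.41/0.6889) = 0.1292.
Trapped volume = 455.0 × 0.1292 = 58.786 mL.

59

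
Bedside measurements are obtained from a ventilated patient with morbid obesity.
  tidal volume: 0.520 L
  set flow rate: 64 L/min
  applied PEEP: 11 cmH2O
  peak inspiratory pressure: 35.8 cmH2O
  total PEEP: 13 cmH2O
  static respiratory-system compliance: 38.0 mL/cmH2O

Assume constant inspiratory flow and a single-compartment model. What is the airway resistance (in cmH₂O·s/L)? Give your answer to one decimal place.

8.5

Flow: 64 L/min ÷ 60 = 1.0667 L/s.
Total PEEP = 13 cmH2O (set 11 + intrinsic 2); this is the baseline alveolar pressure.
Equation of motion (constant flow): PIP = Vt/C + R·V̇ + PEEP.
R·V̇ = PIP − Vt/C − PEEP = 35.8 − 520/38.0 − 13 = 35.8 − 13.684 − 13 = 9.116 cmH2O.
R = 9.116 / 1.0667 = 8.546 cmH2O·s/L.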